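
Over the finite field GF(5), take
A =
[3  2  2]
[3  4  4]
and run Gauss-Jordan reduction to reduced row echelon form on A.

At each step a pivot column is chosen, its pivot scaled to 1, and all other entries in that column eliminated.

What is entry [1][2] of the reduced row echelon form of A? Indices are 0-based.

[1] R0 /= 3  ⇒  (1, 4, 4)
     R1 -= 3·R0  ⇒  (0, 2, 2)
[2] R1 /= 2  ⇒  (0, 1, 1)
     R0 -= 4·R1  ⇒  (1, 0, 0)

M[1][2] = 1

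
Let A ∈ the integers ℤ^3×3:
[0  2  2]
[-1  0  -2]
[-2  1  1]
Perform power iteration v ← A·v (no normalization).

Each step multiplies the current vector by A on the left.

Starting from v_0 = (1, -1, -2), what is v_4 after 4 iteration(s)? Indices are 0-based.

v_0 = (1, -1, -2).
v_1 = A·v_0 = (-6, 3, -5).
v_2 = A·v_1 = (-4, 16, 10).
v_3 = A·v_2 = (52, -16, 34).
v_4 = A·v_3 = (36, -120, -86).

v_4 = (36, -120, -86)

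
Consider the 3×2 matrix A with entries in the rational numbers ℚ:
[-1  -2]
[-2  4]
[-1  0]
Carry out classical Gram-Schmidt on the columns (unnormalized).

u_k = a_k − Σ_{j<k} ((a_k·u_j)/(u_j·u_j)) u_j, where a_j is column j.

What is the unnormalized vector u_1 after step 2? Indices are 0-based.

Step 1: u_0 = a_0 = (-1, -2, -1).
Step 2: u_1 = a_1 − (-1)·u_0 = (-3, 2, -1).

u_1 = (-3, 2, -1)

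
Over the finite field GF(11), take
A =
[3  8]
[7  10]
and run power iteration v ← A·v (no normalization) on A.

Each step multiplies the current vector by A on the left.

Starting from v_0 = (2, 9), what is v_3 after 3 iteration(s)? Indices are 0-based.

v_0 = (2, 9).
v_1 = A·v_0 = (1, 5).
v_2 = A·v_1 = (10, 2).
v_3 = A·v_2 = (2, 2).

v_3 = (2, 2)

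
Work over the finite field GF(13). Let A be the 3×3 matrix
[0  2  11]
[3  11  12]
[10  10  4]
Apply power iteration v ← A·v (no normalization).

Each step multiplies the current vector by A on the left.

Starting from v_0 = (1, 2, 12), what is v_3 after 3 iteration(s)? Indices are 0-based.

v_3 = (7, 8, 4)

v_0 = (1, 2, 12).
v_1 = A·v_0 = (6, 0, 0).
v_2 = A·v_1 = (0, 5, 8).
v_3 = A·v_2 = (7, 8, 4).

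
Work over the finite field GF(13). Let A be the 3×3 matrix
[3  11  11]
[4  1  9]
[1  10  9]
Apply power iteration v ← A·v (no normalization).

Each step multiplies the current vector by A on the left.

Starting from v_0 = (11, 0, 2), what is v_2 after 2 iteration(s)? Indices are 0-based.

v_2 = (9, 10, 0)

v_0 = (11, 0, 2).
v_1 = A·v_0 = (3, 10, 3).
v_2 = A·v_1 = (9, 10, 0).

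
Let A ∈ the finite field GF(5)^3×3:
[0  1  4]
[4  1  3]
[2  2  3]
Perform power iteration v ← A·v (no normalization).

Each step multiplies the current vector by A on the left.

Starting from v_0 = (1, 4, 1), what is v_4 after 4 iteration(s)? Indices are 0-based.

v_0 = (1, 4, 1).
v_1 = A·v_0 = (3, 1, 3).
v_2 = A·v_1 = (3, 2, 2).
v_3 = A·v_2 = (0, 0, 1).
v_4 = A·v_3 = (4, 3, 3).

v_4 = (4, 3, 3)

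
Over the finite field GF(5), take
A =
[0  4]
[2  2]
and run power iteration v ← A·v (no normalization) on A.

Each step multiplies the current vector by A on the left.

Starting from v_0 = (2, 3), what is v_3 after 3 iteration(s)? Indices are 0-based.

v_3 = (1, 3)

v_0 = (2, 3).
v_1 = A·v_0 = (2, 0).
v_2 = A·v_1 = (0, 4).
v_3 = A·v_2 = (1, 3).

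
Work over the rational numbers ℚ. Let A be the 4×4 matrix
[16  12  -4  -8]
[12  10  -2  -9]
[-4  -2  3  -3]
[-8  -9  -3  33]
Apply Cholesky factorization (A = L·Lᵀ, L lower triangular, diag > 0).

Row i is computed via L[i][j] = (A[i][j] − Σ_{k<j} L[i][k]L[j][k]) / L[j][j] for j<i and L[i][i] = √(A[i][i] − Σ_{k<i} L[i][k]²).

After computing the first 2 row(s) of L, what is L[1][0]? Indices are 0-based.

L[1][0] = 3

Step 1: L[0][0] = √(16) = 4.
  L[1][0] = (12) / L[0][0] = 3.
Step 2: L[1][1] = √(1) = 1.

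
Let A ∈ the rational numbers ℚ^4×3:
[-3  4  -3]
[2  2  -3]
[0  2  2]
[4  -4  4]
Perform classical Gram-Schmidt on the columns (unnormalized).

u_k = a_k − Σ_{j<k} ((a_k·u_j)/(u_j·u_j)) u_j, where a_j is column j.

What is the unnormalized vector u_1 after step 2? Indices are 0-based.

Step 1: u_0 = a_0 = (-3, 2, 0, 4).
Step 2: u_1 = a_1 − (-24/29)·u_0 = (44/29, 106/29, 2, -20/29).

u_1 = (44/29, 106/29, 2, -20/29)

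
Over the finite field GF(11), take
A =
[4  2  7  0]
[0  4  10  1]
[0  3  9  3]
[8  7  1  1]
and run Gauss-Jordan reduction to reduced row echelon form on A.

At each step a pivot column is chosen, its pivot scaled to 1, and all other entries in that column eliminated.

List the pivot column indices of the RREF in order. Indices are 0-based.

pivot columns: 0, 1, 2, 3

step 1: normalize row 0 (÷4) = (1, 6, 10, 0)
  row 3: subtract 8×row0 = (0, 3, 9, 1)
step 2: normalize row 1 (÷4) = (0, 1, 8, 3)
  row 0: subtract 6×row1 = (1, 0, 6, 4)
  row 2: subtract 3×row1 = (0, 0, 7, 5)
  row 3: subtract 3×row1 = (0, 0, 7, 3)
step 3: normalize row 2 (÷7) = (0, 0, 1, 7)
  row 0: subtract 6×row2 = (1, 0, 0, 6)
  row 1: subtract 8×row2 = (0, 1, 0, 2)
  row 3: subtract 7×row2 = (0, 0, 0, 9)
step 4: normalize row 3 (÷9) = (0, 0, 0, 1)
  row 0: subtract 6×row3 = (1, 0, 0, 0)
  row 1: subtract 2×row3 = (0, 1, 0, 0)
  row 2: subtract 7×row3 = (0, 0, 1, 0)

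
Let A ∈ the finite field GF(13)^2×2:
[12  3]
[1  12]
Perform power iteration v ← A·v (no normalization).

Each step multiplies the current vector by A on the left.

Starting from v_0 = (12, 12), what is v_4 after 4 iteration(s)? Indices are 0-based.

v_4 = (7, 1)

v_0 = (12, 12).
v_1 = A·v_0 = (11, 0).
v_2 = A·v_1 = (2, 11).
v_3 = A·v_2 = (5, 4).
v_4 = A·v_3 = (7, 1).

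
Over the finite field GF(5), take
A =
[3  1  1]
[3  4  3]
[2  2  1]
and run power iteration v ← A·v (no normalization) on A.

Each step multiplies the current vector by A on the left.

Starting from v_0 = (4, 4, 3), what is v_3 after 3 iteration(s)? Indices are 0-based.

v_0 = (4, 4, 3).
v_1 = A·v_0 = (4, 2, 4).
v_2 = A·v_1 = (3, 2, 1).
v_3 = A·v_2 = (2, 0, 1).

v_3 = (2, 0, 1)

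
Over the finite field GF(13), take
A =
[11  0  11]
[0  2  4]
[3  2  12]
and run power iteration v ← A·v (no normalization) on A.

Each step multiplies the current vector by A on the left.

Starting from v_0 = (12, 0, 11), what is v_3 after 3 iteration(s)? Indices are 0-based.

v_0 = (12, 0, 11).
v_1 = A·v_0 = (6, 5, 12).
v_2 = A·v_1 = (3, 6, 3).
v_3 = A·v_2 = (1, 11, 5).

v_3 = (1, 11, 5)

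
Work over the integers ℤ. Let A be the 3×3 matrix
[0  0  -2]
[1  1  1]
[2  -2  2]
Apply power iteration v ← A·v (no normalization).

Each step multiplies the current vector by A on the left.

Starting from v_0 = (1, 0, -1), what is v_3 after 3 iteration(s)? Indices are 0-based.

v_0 = (1, 0, -1).
v_1 = A·v_0 = (2, 0, 0).
v_2 = A·v_1 = (0, 2, 4).
v_3 = A·v_2 = (-8, 6, 4).

v_3 = (-8, 6, 4)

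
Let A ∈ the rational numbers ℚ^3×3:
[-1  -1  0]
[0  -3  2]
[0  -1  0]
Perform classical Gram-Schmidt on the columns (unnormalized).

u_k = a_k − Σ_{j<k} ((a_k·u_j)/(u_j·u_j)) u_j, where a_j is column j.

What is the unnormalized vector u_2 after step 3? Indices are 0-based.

u_2 = (0, 1/5, -3/5)

Step 1: u_0 = a_0 = (-1, 0, 0).
Step 2: u_1 = a_1 − (1)·u_0 = (0, -3, -1).
Step 3: u_2 = a_2 − (0)·u_0 − (-3/5)·u_1 = (0, 1/5, -3/5).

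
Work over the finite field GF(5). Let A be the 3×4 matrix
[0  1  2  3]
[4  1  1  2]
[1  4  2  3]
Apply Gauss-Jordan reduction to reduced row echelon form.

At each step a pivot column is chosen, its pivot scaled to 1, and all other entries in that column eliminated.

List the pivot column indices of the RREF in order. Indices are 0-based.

pivot columns: 0, 1, 2

step 1: exchange rows 0,1
step 1: normalize row 0 (÷4) = (1, 4, 4, 3)
  row 2: subtract 1×row0 = (0, 0, 3, 0)
step 2: normalize row 1 (÷1) = (0, 1, 2, 3)
  row 0: subtract 4×row1 = (1, 0, 1, 1)
step 3: normalize row 2 (÷3) = (0, 0, 1, 0)
  row 0: subtract 1×row2 = (1, 0, 0, 1)
  row 1: subtract 2×row2 = (0, 1, 0, 3)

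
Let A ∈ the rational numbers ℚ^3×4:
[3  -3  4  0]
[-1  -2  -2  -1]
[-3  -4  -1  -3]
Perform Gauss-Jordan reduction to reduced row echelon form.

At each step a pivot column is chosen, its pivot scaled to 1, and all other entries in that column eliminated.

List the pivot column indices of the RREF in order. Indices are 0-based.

pivot columns: 0, 1, 2

[1] R0 /= 3  ⇒  (1, -1, 4/3, 0)
     R1 -= -1·R0  ⇒  (0, -3, -2/3, -1)
     R2 -= -3·R0  ⇒  (0, -7, 3, -3)
[2] R1 /= -3  ⇒  (0, 1, 2/9, 1/3)
     R0 -= -1·R1  ⇒  (1, 0, 14/9, 1/3)
     R2 -= -7·R1  ⇒  (0, 0, 41/9, -2/3)
[3] R2 /= 41/9  ⇒  (0, 0, 1, -6/41)
     R0 -= 14/9·R2  ⇒  (1, 0, 0, 23/41)
     R1 -= 2/9·R2  ⇒  (0, 1, 0, 15/41)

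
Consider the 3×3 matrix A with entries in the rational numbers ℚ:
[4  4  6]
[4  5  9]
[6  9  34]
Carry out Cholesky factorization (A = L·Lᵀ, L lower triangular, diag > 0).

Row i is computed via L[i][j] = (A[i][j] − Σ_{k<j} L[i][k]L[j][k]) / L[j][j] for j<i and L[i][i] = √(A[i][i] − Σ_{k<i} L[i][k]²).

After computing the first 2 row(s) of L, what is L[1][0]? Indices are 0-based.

Step 1: L[0][0] = √(4) = 2.
  L[1][0] = (4) / L[0][0] = 2.
Step 2: L[1][1] = √(1) = 1.

L[1][0] = 2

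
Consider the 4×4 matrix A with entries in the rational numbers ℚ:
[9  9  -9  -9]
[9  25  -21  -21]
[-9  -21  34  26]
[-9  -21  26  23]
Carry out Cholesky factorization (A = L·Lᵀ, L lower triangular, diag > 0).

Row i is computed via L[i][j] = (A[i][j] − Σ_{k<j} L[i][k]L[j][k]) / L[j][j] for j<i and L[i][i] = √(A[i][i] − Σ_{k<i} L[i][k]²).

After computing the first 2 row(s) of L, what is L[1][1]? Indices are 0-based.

L[1][1] = 4

Step 1: L[0][0] = √(9) = 3.
  L[1][0] = (9) / L[0][0] = 3.
Step 2: L[1][1] = √(16) = 4.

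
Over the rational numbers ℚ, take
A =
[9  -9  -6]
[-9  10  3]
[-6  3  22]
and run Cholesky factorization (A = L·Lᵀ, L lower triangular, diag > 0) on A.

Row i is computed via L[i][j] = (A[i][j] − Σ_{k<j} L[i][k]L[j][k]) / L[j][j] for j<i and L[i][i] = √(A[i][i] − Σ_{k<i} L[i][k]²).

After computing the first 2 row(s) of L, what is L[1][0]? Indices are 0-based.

Step 1: L[0][0] = √(9) = 3.
  L[1][0] = (-9) / L[0][0] = -3.
Step 2: L[1][1] = √(1) = 1.

L[1][0] = -3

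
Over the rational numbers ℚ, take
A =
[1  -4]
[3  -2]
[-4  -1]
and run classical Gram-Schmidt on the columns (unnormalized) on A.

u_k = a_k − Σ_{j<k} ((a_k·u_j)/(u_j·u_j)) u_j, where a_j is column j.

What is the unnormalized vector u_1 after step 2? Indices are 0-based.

Step 1: u_0 = a_0 = (1, 3, -4).
Step 2: u_1 = a_1 − (-3/13)·u_0 = (-49/13, -17/13, -25/13).

u_1 = (-49/13, -17/13, -25/13)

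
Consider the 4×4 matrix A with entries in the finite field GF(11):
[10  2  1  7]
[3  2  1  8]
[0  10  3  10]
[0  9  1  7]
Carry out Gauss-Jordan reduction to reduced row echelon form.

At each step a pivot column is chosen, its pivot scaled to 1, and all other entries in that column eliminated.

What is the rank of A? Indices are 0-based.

rank = 4

step 1: normalize row 0 (÷10) = (1, 9, 10, 4)
  row 1: subtract 3×row0 = (0, 8, 4, 7)
step 2: normalize row 1 (÷8) = (0, 1, 6, 5)
  row 0: subtract 9×row1 = (1, 0, 0, 3)
  row 2: subtract 10×row1 = (0, 0, 9, 4)
  row 3: subtract 9×row1 = (0, 0, 2, 6)
step 3: normalize row 2 (÷9) = (0, 0, 1, 9)
  row 1: subtract 6×row2 = (0, 1, 0, 6)
  row 3: subtract 2×row2 = (0, 0, 0, 10)
step 4: normalize row 3 (÷10) = (0, 0, 0, 1)
  row 0: subtract 3×row3 = (1, 0, 0, 0)
  row 1: subtract 6×row3 = (0, 1, 0, 0)
  row 2: subtract 9×row3 = (0, 0, 1, 0)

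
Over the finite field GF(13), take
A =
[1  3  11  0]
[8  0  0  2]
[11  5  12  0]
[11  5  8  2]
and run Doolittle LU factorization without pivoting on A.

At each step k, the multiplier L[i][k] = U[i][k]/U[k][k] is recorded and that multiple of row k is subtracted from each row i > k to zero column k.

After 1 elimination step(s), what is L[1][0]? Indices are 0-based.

L[1][0] = 8

k=0: U[0][0]=1
  eliminate (1,0): mult=8, new row 1: (0, 2, 3, 2); set L[1][0]=8
  eliminate (2,0): mult=11, new row 2: (0, 11, 8, 0); set L[2][0]=11
  eliminate (3,0): mult=11, new row 3: (0, 11, 4, 2); set L[3][0]=11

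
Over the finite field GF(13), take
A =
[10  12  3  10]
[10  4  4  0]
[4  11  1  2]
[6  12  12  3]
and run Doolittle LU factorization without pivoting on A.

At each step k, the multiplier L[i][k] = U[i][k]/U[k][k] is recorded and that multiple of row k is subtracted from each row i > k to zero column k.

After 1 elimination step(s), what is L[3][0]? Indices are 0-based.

[col 0] pivot 10
  R1 -= 1*R0 → (0, 5, 1, 3)  (L[1][0] := 1)
  R2 -= 3*R0 → (0, 1, 5, 11)  (L[2][0] := 3)
  R3 -= 11*R0 → (0, 10, 5, 10)  (L[3][0] := 11)

L[3][0] = 11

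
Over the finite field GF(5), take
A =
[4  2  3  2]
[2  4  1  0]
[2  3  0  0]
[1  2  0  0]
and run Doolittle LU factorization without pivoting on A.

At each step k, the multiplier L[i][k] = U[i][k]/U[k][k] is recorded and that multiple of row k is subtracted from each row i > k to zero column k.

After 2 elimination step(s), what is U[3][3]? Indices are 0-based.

k=0: U[0][0]=4
  eliminate (1,0): mult=3, new row 1: (0, 3, 2, 4); set L[1][0]=3
  eliminate (2,0): mult=3, new row 2: (0, 2, 1, 4); set L[2][0]=3
  eliminate (3,0): mult=4, new row 3: (0, 4, 3, 2); set L[3][0]=4
k=1: U[1][1]=3
  eliminate (2,1): mult=4, new row 2: (0, 0, 3, 3); set L[2][1]=4
  eliminate (3,1): mult=3, new row 3: (0, 0, 2, 0); set L[3][1]=3

U[3][3] = 0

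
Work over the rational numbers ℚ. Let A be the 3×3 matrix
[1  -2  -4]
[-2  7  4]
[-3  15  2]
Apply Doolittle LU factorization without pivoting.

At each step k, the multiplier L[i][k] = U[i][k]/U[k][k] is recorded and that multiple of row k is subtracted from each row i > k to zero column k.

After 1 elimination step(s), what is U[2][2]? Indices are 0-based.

U[2][2] = -10

[col 0] pivot 1
  R1 -= -2*R0 → (0, 3, -4)  (L[1][0] := -2)
  R2 -= -3*R0 → (0, 9, -10)  (L[2][0] := -3)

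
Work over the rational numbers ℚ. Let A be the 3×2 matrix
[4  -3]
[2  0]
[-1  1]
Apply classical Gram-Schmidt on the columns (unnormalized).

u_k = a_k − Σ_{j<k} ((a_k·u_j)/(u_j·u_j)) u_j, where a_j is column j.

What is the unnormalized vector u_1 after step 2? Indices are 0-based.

Step 1: u_0 = a_0 = (4, 2, -1).
Step 2: u_1 = a_1 − (-13/21)·u_0 = (-11/21, 26/21, 8/21).

u_1 = (-11/21, 26/21, 8/21)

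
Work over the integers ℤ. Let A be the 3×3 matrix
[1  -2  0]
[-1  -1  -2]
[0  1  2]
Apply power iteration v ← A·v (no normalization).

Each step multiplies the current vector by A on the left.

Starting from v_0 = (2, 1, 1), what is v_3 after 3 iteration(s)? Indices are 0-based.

v_0 = (2, 1, 1).
v_1 = A·v_0 = (0, -5, 3).
v_2 = A·v_1 = (10, -1, 1).
v_3 = A·v_2 = (12, -11, 1).

v_3 = (12, -11, 1)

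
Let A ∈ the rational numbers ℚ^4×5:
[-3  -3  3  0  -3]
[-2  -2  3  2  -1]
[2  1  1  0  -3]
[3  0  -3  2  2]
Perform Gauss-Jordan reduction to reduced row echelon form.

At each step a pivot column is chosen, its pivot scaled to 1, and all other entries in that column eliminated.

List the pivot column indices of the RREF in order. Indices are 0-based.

step 1: normalize row 0 (÷-3) = (1, 1, -1, 0, 1)
  row 1: subtract -2×row0 = (0, 0, 1, 2, 1)
  row 2: subtract 2×row0 = (0, -1, 3, 0, -5)
  row 3: subtract 3×row0 = (0, -3, 0, 2, -1)
step 2: exchange rows 1,2
step 2: normalize row 1 (÷-1) = (0, 1, -3, 0, 5)
  row 0: subtract 1×row1 = (1, 0, 2, 0, -4)
  row 3: subtract -3×row1 = (0, 0, -9, 2, 14)
step 3: normalize row 2 (÷1) = (0, 0, 1, 2, 1)
  row 0: subtract 2×row2 = (1, 0, 0, -4, -6)
  row 1: subtract -3×row2 = (0, 1, 0, 6, 8)
  row 3: subtract -9×row2 = (0, 0, 0, 20, 23)
step 4: normalize row 3 (÷20) = (0, 0, 0, 1, 23/20)
  row 0: subtract -4×row3 = (1, 0, 0, 0, -7/5)
  row 1: subtract 6×row3 = (0, 1, 0, 0, 11/10)
  row 2: subtract 2×row3 = (0, 0, 1, 0, -13/10)

pivot columns: 0, 1, 2, 3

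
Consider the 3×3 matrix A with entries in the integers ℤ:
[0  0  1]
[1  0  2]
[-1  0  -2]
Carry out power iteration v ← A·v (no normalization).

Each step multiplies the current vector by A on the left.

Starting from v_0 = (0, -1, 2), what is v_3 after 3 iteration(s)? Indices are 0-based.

v_0 = (0, -1, 2).
v_1 = A·v_0 = (2, 4, -4).
v_2 = A·v_1 = (-4, -6, 6).
v_3 = A·v_2 = (6, 8, -8).

v_3 = (6, 8, -8)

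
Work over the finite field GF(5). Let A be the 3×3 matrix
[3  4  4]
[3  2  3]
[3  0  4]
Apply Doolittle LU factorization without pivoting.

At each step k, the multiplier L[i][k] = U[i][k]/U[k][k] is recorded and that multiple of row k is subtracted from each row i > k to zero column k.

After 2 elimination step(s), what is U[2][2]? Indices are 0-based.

U[2][2] = 2

k=0: U[0][0]=3
  eliminate (1,0): mult=1, new row 1: (0, 3, 4); set L[1][0]=1
  eliminate (2,0): mult=1, new row 2: (0, 1, 0); set L[2][0]=1
k=1: U[1][1]=3
  eliminate (2,1): mult=2, new row 2: (0, 0, 2); set L[2][1]=2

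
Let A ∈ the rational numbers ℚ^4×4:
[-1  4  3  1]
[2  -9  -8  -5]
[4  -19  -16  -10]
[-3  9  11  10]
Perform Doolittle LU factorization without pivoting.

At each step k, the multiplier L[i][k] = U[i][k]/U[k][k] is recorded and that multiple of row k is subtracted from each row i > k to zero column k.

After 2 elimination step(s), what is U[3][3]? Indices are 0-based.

U[3][3] = 16

Step 1: pivot at (0,0) is -1.
  row1 ← row1 − (-2)·row0  ⇒  L[1][0]=-2, U row1=(0, -1, -2, -3)
  row2 ← row2 − (-4)·row0  ⇒  L[2][0]=-4, U row2=(0, -3, -4, -6)
  row3 ← row3 − (3)·row0  ⇒  L[3][0]=3, U row3=(0, -3, 2, 7)
Step 2: pivot at (1,1) is -1.
  row2 ← row2 − (3)·row1  ⇒  L[2][1]=3, U row2=(0, 0, 2, 3)
  row3 ← row3 − (3)·row1  ⇒  L[3][1]=3, U row3=(0, 0, 8, 16)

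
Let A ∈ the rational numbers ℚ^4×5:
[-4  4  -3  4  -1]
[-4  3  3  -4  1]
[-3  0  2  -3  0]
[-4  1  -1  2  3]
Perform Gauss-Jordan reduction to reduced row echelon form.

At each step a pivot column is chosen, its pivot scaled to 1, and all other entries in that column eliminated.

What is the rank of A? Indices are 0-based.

pivot(0,0)=-4: scale R0 → (1, -1, 3/4, -1, 1/4)
  clear (1,0): R1 −= (-4)R0 → (0, -1, 6, -8, 2)
  clear (2,0): R2 −= (-3)R0 → (0, -3, 17/4, -6, 3/4)
  clear (3,0): R3 −= (-4)R0 → (0, -3, 2, -2, 4)
pivot(1,1)=-1: scale R1 → (0, 1, -6, 8, -2)
  clear (0,1): R0 −= (-1)R1 → (1, 0, -21/4, 7, -7/4)
  clear (2,1): R2 −= (-3)R1 → (0, 0, -55/4, 18, -21/4)
  clear (3,1): R3 −= (-3)R1 → (0, 0, -16, 22, -2)
pivot(2,2)=-55/4: scale R2 → (0, 0, 1, -72/55, 21/55)
  clear (0,2): R0 −= (-21/4)R2 → (1, 0, 0, 7/55, 14/55)
  clear (1,2): R1 −= (-6)R2 → (0, 1, 0, 8/55, 16/55)
  clear (3,2): R3 −= (-16)R2 → (0, 0, 0, 58/55, 226/55)
pivot(3,3)=58/55: scale R3 → (0, 0, 0, 1, 113/29)
  clear (0,3): R0 −= (7/55)R3 → (1, 0, 0, 0, -7/29)
  clear (1,3): R1 −= (8/55)R3 → (0, 1, 0, 0, -8/29)
  clear (2,3): R2 −= (-72/55)R3 → (0, 0, 1, 0, 159/29)

rank = 4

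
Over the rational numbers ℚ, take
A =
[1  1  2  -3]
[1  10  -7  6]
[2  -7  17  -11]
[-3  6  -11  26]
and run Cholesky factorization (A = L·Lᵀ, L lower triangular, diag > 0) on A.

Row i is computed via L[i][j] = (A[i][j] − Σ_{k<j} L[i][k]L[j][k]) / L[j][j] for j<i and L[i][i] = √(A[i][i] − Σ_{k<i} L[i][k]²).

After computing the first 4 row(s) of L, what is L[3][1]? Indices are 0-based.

L[3][1] = 3

Step 1: L[0][0] = √(1) = 1.
  L[1][0] = (1) / L[0][0] = 1.
Step 2: L[1][1] = √(9) = 3.
  L[2][0] = (2) / L[0][0] = 2.
  L[2][1] = (-9) / L[1][1] = -3.
Step 3: L[2][2] = √(4) = 2.
  L[3][0] = (-3) / L[0][0] = -3.
  L[3][1] = (9) / L[1][1] = 3.
  L[3][2] = (4) / L[2][2] = 2.
Step 4: L[3][3] = √(4) = 2.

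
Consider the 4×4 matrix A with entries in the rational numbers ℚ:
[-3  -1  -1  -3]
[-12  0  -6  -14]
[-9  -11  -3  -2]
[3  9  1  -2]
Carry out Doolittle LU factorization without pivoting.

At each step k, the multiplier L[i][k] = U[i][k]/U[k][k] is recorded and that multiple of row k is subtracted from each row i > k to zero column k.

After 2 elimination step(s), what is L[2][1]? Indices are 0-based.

k=0: U[0][0]=-3
  eliminate (1,0): mult=4, new row 1: (0, 4, -2, -2); set L[1][0]=4
  eliminate (2,0): mult=3, new row 2: (0, -8, 0, 7); set L[2][0]=3
  eliminate (3,0): mult=-1, new row 3: (0, 8, 0, -5); set L[3][0]=-1
k=1: U[1][1]=4
  eliminate (2,1): mult=-2, new row 2: (0, 0, -4, 3); set L[2][1]=-2
  eliminate (3,1): mult=2, new row 3: (0, 0, 4, -1); set L[3][1]=2

L[2][1] = -2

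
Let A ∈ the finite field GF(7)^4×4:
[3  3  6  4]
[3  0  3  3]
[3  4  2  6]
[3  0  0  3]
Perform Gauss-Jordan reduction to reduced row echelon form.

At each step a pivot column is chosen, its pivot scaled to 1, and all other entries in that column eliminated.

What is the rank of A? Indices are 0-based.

step 1: normalize row 0 (÷3) = (1, 1, 2, 6)
  row 1: subtract 3×row0 = (0, 4, 4, 6)
  row 2: subtract 3×row0 = (0, 1, 3, 2)
  row 3: subtract 3×row0 = (0, 4, 1, 6)
step 2: normalize row 1 (÷4) = (0, 1, 1, 5)
  row 0: subtract 1×row1 = (1, 0, 1, 1)
  row 2: subtract 1×row1 = (0, 0, 2, 4)
  row 3: subtract 4×row1 = (0, 0, 4, 0)
step 3: normalize row 2 (÷2) = (0, 0, 1, 2)
  row 0: subtract 1×row2 = (1, 0, 0, 6)
  row 1: subtract 1×row2 = (0, 1, 0, 3)
  row 3: subtract 4×row2 = (0, 0, 0, 6)
step 4: normalize row 3 (÷6) = (0, 0, 0, 1)
  row 0: subtract 6×row3 = (1, 0, 0, 0)
  row 1: subtract 3×row3 = (0, 1, 0, 0)
  row 2: subtract 2×row3 = (0, 0, 1, 0)

rank = 4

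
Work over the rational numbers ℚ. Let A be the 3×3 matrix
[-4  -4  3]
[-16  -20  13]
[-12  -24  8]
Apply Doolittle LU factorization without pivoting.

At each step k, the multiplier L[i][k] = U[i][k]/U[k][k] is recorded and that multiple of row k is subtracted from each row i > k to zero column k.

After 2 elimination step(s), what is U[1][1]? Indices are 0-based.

k=0: U[0][0]=-4
  eliminate (1,0): mult=4, new row 1: (0, -4, 1); set L[1][0]=4
  eliminate (2,0): mult=3, new row 2: (0, -12, -1); set L[2][0]=3
k=1: U[1][1]=-4
  eliminate (2,1): mult=3, new row 2: (0, 0, -4); set L[2][1]=3

U[1][1] = -4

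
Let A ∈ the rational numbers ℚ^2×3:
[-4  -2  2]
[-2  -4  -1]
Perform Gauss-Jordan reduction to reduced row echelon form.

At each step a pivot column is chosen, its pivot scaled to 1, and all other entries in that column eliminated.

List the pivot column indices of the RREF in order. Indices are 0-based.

pivot columns: 0, 1

step 1: normalize row 0 (÷-4) = (1, 1/2, -1/2)
  row 1: subtract -2×row0 = (0, -3, -2)
step 2: normalize row 1 (÷-3) = (0, 1, 2/3)
  row 0: subtract 1/2×row1 = (1, 0, -5/6)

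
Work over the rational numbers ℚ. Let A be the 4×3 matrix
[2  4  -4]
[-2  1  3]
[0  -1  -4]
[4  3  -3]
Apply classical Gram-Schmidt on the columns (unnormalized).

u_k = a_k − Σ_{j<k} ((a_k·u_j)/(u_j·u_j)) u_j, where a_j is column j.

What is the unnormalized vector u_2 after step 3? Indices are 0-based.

u_2 = (-19/9, 5/9, -35/9, 4/3)

Step 1: u_0 = a_0 = (2, -2, 0, 4).
Step 2: u_1 = a_1 − (3/4)·u_0 = (5/2, 5/2, -1, 0).
Step 3: u_2 = a_2 − (-13/12)·u_0 − (1/9)·u_1 = (-19/9, 5/9, -35/9, 4/3).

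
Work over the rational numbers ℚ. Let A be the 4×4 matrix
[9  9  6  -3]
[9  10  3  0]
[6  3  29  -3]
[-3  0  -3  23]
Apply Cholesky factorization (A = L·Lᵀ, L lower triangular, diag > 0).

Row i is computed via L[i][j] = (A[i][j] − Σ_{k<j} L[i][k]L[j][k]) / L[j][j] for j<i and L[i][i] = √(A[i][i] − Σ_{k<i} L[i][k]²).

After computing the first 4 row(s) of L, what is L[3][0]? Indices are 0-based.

L[3][0] = -1

Step 1: L[0][0] = √(9) = 3.
  L[1][0] = (9) / L[0][0] = 3.
Step 2: L[1][1] = √(1) = 1.
  L[2][0] = (6) / L[0][0] = 2.
  L[2][1] = (-3) / L[1][1] = -3.
Step 3: L[2][2] = √(16) = 4.
  L[3][0] = (-3) / L[0][0] = -1.
  L[3][1] = (3) / L[1][1] = 3.
  L[3][2] = (8) / L[2][2] = 2.
Step 4: L[3][3] = √(9) = 3.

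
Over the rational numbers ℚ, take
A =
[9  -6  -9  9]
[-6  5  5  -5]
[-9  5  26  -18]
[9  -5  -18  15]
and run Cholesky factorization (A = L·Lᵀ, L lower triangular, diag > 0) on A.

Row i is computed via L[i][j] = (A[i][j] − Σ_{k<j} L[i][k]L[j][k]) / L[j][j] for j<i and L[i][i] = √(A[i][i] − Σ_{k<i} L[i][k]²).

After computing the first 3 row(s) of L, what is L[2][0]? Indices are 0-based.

Step 1: L[0][0] = √(9) = 3.
  L[1][0] = (-6) / L[0][0] = -2.
Step 2: L[1][1] = √(1) = 1.
  L[2][0] = (-9) / L[0][0] = -3.
  L[2][1] = (-1) / L[1][1] = -1.
Step 3: L[2][2] = √(16) = 4.

L[2][0] = -3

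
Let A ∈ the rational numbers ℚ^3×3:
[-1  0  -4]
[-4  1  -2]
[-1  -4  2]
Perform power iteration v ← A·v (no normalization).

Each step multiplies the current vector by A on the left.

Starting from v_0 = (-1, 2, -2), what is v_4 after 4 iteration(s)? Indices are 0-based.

v_0 = (-1, 2, -2).
v_1 = A·v_0 = (9, 10, -11).
v_2 = A·v_1 = (35, -4, -71).
v_3 = A·v_2 = (249, -2, -161).
v_4 = A·v_3 = (395, -676, -563).

v_4 = (395, -676, -563)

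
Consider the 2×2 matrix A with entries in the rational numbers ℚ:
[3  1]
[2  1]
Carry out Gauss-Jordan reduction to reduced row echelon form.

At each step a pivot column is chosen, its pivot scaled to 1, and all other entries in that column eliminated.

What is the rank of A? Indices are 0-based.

rank = 2

[1] R0 /= 3  ⇒  (1, 1/3)
     R1 -= 2·R0  ⇒  (0, 1/3)
[2] R1 /= 1/3  ⇒  (0, 1)
     R0 -= 1/3·R1  ⇒  (1, 0)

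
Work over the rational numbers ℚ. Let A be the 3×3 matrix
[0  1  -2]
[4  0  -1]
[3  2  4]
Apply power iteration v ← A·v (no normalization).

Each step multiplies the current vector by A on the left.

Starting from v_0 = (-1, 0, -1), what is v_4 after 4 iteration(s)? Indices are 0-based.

v_0 = (-1, 0, -1).
v_1 = A·v_0 = (2, -3, -7).
v_2 = A·v_1 = (11, 15, -28).
v_3 = A·v_2 = (71, 72, -49).
v_4 = A·v_3 = (170, 333, 161).

v_4 = (170, 333, 161)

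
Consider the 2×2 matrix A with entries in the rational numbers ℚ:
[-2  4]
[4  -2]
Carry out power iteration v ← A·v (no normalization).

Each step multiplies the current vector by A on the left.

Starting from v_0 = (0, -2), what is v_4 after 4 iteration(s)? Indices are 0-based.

v_4 = (1280, -1312)

v_0 = (0, -2).
v_1 = A·v_0 = (-8, 4).
v_2 = A·v_1 = (32, -40).
v_3 = A·v_2 = (-224, 208).
v_4 = A·v_3 = (1280, -1312).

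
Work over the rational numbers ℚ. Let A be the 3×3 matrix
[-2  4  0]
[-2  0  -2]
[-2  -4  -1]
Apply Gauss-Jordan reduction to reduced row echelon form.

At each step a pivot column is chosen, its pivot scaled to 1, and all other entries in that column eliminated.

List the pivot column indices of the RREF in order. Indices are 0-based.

pivot columns: 0, 1, 2

[1] R0 /= -2  ⇒  (1, -2, 0)
     R1 -= -2·R0  ⇒  (0, -4, -2)
     R2 -= -2·R0  ⇒  (0, -8, -1)
[2] R1 /= -4  ⇒  (0, 1, 1/2)
     R0 -= -2·R1  ⇒  (1, 0, 1)
     R2 -= -8·R1  ⇒  (0, 0, 3)
[3] R2 /= 3  ⇒  (0, 0, 1)
     R0 -= 1·R2  ⇒  (1, 0, 0)
     R1 -= 1/2·R2  ⇒  (0, 1, 0)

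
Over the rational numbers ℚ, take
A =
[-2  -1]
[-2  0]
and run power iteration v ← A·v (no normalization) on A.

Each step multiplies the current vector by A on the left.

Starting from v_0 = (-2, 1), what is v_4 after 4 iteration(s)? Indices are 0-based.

v_4 = (-72, -52)

v_0 = (-2, 1).
v_1 = A·v_0 = (3, 4).
v_2 = A·v_1 = (-10, -6).
v_3 = A·v_2 = (26, 20).
v_4 = A·v_3 = (-72, -52).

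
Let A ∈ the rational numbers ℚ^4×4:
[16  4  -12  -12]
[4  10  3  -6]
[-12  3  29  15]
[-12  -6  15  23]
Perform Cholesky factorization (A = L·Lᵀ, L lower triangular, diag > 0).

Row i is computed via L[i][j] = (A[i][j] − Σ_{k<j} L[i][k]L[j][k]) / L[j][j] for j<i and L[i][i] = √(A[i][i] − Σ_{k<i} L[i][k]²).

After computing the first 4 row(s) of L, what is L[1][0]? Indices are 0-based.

Step 1: L[0][0] = √(16) = 4.
  L[1][0] = (4) / L[0][0] = 1.
Step 2: L[1][1] = √(9) = 3.
  L[2][0] = (-12) / L[0][0] = -3.
  L[2][1] = (6) / L[1][1] = 2.
Step 3: L[2][2] = √(16) = 4.
  L[3][0] = (-12) / L[0][0] = -3.
  L[3][1] = (-3) / L[1][1] = -1.
  L[3][2] = (8) / L[2][2] = 2.
Step 4: L[3][3] = √(9) = 3.

L[1][0] = 1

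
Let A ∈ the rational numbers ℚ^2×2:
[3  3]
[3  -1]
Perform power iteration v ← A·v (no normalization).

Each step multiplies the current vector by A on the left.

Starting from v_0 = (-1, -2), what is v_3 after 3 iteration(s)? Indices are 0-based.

v_3 = (-168, -64)

v_0 = (-1, -2).
v_1 = A·v_0 = (-9, -1).
v_2 = A·v_1 = (-30, -26).
v_3 = A·v_2 = (-168, -64).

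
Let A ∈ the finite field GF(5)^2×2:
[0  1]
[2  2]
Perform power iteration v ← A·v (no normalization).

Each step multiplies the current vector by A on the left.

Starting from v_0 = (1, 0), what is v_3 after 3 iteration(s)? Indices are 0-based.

v_3 = (4, 2)

v_0 = (1, 0).
v_1 = A·v_0 = (0, 2).
v_2 = A·v_1 = (2, 4).
v_3 = A·v_2 = (4, 2).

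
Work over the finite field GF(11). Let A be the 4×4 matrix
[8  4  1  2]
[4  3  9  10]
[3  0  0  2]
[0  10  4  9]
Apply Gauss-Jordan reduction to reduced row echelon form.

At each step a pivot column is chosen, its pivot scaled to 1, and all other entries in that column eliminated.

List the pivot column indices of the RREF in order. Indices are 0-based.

[1] R0 /= 8  ⇒  (1, 6, 7, 3)
     R1 -= 4·R0  ⇒  (0, 1, 3, 9)
     R2 -= 3·R0  ⇒  (0, 4, 1, 4)
[2] R1 /= 1  ⇒  (0, 1, 3, 9)
     R0 -= 6·R1  ⇒  (1, 0, 0, 4)
     R2 -= 4·R1  ⇒  (0, 0, 0, 1)
     R3 -= 10·R1  ⇒  (0, 0, 7, 7)
[3] R2 <-> R3
[3] R2 /= 7  ⇒  (0, 0, 1, 1)
     R1 -= 3·R2  ⇒  (0, 1, 0, 6)
[4] R3 /= 1  ⇒  (0, 0, 0, 1)
     R0 -= 4·R3  ⇒  (1, 0, 0, 0)
     R1 -= 6·R3  ⇒  (0, 1, 0, 0)
     R2 -= 1·R3  ⇒  (0, 0, 1, 0)

pivot columns: 0, 1, 2, 3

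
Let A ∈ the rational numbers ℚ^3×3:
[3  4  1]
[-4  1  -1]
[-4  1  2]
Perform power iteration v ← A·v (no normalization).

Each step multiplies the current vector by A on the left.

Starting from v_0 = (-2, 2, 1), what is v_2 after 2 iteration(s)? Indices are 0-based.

v_2 = (57, -15, 21)

v_0 = (-2, 2, 1).
v_1 = A·v_0 = (3, 9, 12).
v_2 = A·v_1 = (57, -15, 21).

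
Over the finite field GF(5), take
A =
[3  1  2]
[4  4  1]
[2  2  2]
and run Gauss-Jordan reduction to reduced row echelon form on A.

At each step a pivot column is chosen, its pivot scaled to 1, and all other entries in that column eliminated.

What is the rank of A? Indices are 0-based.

pivot(0,0)=3: scale R0 → (1, 2, 4)
  clear (1,0): R1 −= (4)R0 → (0, 1, 0)
  clear (2,0): R2 −= (2)R0 → (0, 3, 4)
pivot(1,1)=1: scale R1 → (0, 1, 0)
  clear (0,1): R0 −= (2)R1 → (1, 0, 4)
  clear (2,1): R2 −= (3)R1 → (0, 0, 4)
pivot(2,2)=4: scale R2 → (0, 0, 1)
  clear (0,2): R0 −= (4)R2 → (1, 0, 0)

rank = 3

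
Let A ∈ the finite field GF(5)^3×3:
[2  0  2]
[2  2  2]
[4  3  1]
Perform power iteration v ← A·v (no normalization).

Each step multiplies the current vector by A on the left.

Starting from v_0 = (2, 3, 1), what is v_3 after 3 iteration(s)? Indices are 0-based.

v_0 = (2, 3, 1).
v_1 = A·v_0 = (1, 2, 3).
v_2 = A·v_1 = (3, 2, 3).
v_3 = A·v_2 = (2, 1, 1).

v_3 = (2, 1, 1)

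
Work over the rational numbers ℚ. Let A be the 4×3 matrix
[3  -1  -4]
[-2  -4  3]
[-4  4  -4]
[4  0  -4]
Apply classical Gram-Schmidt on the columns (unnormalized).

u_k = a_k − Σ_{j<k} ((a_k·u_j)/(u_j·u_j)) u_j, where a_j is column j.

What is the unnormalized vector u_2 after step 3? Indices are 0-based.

Step 1: u_0 = a_0 = (3, -2, -4, 4).
Step 2: u_1 = a_1 − (-11/45)·u_0 = (-4/15, -202/45, 136/45, 44/45).
Step 3: u_2 = a_2 − (-2/5)·u_0 − (-639/682)·u_1 = (-1040/341, -684/341, -944/341, -46/31).

u_2 = (-1040/341, -684/341, -944/341, -46/31)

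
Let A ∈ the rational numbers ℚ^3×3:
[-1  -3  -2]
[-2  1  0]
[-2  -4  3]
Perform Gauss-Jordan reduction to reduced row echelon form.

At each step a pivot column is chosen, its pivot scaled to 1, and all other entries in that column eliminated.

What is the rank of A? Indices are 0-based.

rank = 3

step 1: normalize row 0 (÷-1) = (1, 3, 2)
  row 1: subtract -2×row0 = (0, 7, 4)
  row 2: subtract -2×row0 = (0, 2, 7)
step 2: normalize row 1 (÷7) = (0, 1, 4/7)
  row 0: subtract 3×row1 = (1, 0, 2/7)
  row 2: subtract 2×row1 = (0, 0, 41/7)
step 3: normalize row 2 (÷41/7) = (0, 0, 1)
  row 0: subtract 2/7×row2 = (1, 0, 0)
  row 1: subtract 4/7×row2 = (0, 1, 0)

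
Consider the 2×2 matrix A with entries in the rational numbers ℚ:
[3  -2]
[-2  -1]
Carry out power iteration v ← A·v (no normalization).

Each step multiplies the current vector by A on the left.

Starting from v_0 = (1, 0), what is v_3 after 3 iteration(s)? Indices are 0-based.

v_0 = (1, 0).
v_1 = A·v_0 = (3, -2).
v_2 = A·v_1 = (13, -4).
v_3 = A·v_2 = (47, -22).

v_3 = (47, -22)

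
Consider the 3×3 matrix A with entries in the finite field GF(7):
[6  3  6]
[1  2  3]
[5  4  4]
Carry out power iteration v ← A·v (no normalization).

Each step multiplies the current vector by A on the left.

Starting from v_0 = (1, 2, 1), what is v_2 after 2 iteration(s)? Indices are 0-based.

v_0 = (1, 2, 1).
v_1 = A·v_0 = (4, 1, 3).
v_2 = A·v_1 = (3, 1, 1).

v_2 = (3, 1, 1)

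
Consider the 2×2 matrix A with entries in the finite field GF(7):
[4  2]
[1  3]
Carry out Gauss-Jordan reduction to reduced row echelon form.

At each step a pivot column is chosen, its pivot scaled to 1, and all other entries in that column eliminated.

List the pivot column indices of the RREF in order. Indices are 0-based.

pivot columns: 0, 1

pivot(0,0)=4: scale R0 → (1, 4)
  clear (1,0): R1 −= (1)R0 → (0, 6)
pivot(1,1)=6: scale R1 → (0, 1)
  clear (0,1): R0 −= (4)R1 → (1, 0)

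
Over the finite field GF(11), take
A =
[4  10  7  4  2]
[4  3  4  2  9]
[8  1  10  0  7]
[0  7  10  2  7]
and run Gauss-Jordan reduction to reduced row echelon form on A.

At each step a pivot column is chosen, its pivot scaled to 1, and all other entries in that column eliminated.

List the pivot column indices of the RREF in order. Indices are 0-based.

pivot(0,0)=4: scale R0 → (1, 8, 10, 1, 6)
  clear (1,0): R1 −= (4)R0 → (0, 4, 8, 9, 7)
  clear (2,0): R2 −= (8)R0 → (0, 3, 7, 3, 3)
pivot(1,1)=4: scale R1 → (0, 1, 2, 5, 10)
  clear (0,1): R0 −= (8)R1 → (1, 0, 5, 5, 3)
  clear (2,1): R2 −= (3)R1 → (0, 0, 1, 10, 6)
  clear (3,1): R3 −= (7)R1 → (0, 0, 7, 0, 3)
pivot(2,2)=1: scale R2 → (0, 0, 1, 10, 6)
  clear (0,2): R0 −= (5)R2 → (1, 0, 0, 10, 6)
  clear (1,2): R1 −= (2)R2 → (0, 1, 0, 7, 9)
  clear (3,2): R3 −= (7)R2 → (0, 0, 0, 7, 5)
pivot(3,3)=7: scale R3 → (0, 0, 0, 1, 7)
  clear (0,3): R0 −= (10)R3 → (1, 0, 0, 0, 2)
  clear (1,3): R1 −= (7)R3 → (0, 1, 0, 0, 4)
  clear (2,3): R2 −= (10)R3 → (0, 0, 1, 0, 2)

pivot columns: 0, 1, 2, 3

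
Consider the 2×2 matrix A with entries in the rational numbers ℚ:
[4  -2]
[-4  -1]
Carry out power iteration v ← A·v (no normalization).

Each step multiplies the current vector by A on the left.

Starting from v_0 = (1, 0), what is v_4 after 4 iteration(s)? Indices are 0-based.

v_4 = (648, -396)

v_0 = (1, 0).
v_1 = A·v_0 = (4, -4).
v_2 = A·v_1 = (24, -12).
v_3 = A·v_2 = (120, -84).
v_4 = A·v_3 = (648, -396).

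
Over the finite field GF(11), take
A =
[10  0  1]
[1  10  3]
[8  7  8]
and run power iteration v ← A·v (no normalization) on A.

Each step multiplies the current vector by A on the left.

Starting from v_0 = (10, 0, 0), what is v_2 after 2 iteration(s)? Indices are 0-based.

v_2 = (2, 0, 3)

v_0 = (10, 0, 0).
v_1 = A·v_0 = (1, 10, 3).
v_2 = A·v_1 = (2, 0, 3).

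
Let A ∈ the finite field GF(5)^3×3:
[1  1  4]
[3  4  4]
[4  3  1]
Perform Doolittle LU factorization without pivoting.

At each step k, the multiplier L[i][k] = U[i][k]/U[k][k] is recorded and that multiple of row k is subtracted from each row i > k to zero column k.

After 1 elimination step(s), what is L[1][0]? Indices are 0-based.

[col 0] pivot 1
  R1 -= 3*R0 → (0, 1, 2)  (L[1][0] := 3)
  R2 -= 4*R0 → (0, 4, 0)  (L[2][0] := 4)

L[1][0] = 3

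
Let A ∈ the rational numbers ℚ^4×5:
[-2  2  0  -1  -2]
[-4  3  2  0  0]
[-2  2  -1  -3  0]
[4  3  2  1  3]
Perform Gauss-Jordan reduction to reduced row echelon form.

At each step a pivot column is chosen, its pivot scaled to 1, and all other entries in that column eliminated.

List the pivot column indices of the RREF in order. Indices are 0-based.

pivot columns: 0, 1, 2, 3

pivot(0,0)=-2: scale R0 → (1, -1, 0, 1/2, 1)
  clear (1,0): R1 −= (-4)R0 → (0, -1, 2, 2, 4)
  clear (2,0): R2 −= (-2)R0 → (0, 0, -1, -2, 2)
  clear (3,0): R3 −= (4)R0 → (0, 7, 2, -1, -1)
pivot(1,1)=-1: scale R1 → (0, 1, -2, -2, -4)
  clear (0,1): R0 −= (-1)R1 → (1, 0, -2, -3/2, -3)
  clear (3,1): R3 −= (7)R1 → (0, 0, 16, 13, 27)
pivot(2,2)=-1: scale R2 → (0, 0, 1, 2, -2)
  clear (0,2): R0 −= (-2)R2 → (1, 0, 0, 5/2, -7)
  clear (1,2): R1 −= (-2)R2 → (0, 1, 0, 2, -8)
  clear (3,2): R3 −= (16)R2 → (0, 0, 0, -19, 59)
pivot(3,3)=-19: scale R3 → (0, 0, 0, 1, -59/19)
  clear (0,3): R0 −= (5/2)R3 → (1, 0, 0, 0, 29/38)
  clear (1,3): R1 −= (2)R3 → (0, 1, 0, 0, -34/19)
  clear (2,3): R2 −= (2)R3 → (0, 0, 1, 0, 80/19)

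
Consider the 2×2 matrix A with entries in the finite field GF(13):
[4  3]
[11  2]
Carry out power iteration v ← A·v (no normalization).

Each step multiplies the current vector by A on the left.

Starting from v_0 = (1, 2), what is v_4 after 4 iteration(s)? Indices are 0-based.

v_0 = (1, 2).
v_1 = A·v_0 = (10, 2).
v_2 = A·v_1 = (7, 10).
v_3 = A·v_2 = (6, 6).
v_4 = A·v_3 = (3, 0).

v_4 = (3, 0)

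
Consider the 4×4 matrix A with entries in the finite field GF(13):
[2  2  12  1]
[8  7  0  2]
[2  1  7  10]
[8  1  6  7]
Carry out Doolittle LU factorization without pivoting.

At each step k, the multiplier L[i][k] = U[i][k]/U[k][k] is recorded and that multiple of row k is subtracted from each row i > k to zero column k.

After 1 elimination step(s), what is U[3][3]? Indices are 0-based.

U[3][3] = 3

[col 0] pivot 2
  R1 -= 4*R0 → (0, 12, 4, 11)  (L[1][0] := 4)
  R2 -= 1*R0 → (0, 12, 8, 9)  (L[2][0] := 1)
  R3 -= 4*R0 → (0, 6, 10, 3)  (L[3][0] := 4)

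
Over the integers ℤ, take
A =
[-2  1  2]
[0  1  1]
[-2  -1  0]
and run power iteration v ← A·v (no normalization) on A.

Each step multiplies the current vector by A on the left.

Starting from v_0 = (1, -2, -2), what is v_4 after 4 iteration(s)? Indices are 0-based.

v_0 = (1, -2, -2).
v_1 = A·v_0 = (-8, -4, 0).
v_2 = A·v_1 = (12, -4, 20).
v_3 = A·v_2 = (12, 16, -20).
v_4 = A·v_3 = (-48, -4, -40).

v_4 = (-48, -4, -40)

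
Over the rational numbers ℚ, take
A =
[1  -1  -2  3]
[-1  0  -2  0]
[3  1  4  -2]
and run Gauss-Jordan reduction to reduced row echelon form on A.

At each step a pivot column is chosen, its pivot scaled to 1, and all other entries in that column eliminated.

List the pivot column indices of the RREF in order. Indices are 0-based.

pivot columns: 0, 1, 2

pivot(0,0)=1: scale R0 → (1, -1, -2, 3)
  clear (1,0): R1 −= (-1)R0 → (0, -1, -4, 3)
  clear (2,0): R2 −= (3)R0 → (0, 4, 10, -11)
pivot(1,1)=-1: scale R1 → (0, 1, 4, -3)
  clear (0,1): R0 −= (-1)R1 → (1, 0, 2, 0)
  clear (2,1): R2 −= (4)R1 → (0, 0, -6, 1)
pivot(2,2)=-6: scale R2 → (0, 0, 1, -1/6)
  clear (0,2): R0 −= (2)R2 → (1, 0, 0, 1/3)
  clear (1,2): R1 −= (4)R2 → (0, 1, 0, -7/3)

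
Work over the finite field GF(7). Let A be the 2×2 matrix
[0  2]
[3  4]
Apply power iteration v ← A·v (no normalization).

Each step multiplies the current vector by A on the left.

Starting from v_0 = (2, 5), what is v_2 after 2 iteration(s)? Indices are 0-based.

v_2 = (3, 1)

v_0 = (2, 5).
v_1 = A·v_0 = (3, 5).
v_2 = A·v_1 = (3, 1).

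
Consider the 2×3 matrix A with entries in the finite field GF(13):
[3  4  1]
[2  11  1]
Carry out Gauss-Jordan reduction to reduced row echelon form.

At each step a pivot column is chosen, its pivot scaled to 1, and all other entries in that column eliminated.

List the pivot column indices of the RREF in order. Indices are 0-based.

[1] R0 /= 3  ⇒  (1, 10, 9)
     R1 -= 2·R0  ⇒  (0, 4, 9)
[2] R1 /= 4  ⇒  (0, 1, 12)
     R0 -= 10·R1  ⇒  (1, 0, 6)

pivot columns: 0, 1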